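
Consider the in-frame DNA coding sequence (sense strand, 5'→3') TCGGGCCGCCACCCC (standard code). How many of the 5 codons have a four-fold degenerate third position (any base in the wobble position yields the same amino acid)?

4

Codon 1 TCG (Ser): third position 4-fold.
Codon 2 GGC (Gly): third position 4-fold.
Codon 3 CGC (Arg): third position 4-fold.
Codon 4 CAC (His): third position 2-fold.
Codon 5 CCC (Pro): third position 4-fold.
Four-fold degenerate third positions: 4.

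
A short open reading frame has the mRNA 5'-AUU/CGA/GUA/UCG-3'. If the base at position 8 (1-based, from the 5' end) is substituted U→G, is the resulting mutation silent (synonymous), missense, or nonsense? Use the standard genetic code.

missense

Position 8 falls in codon 3: GUA → Val.
After the substitution the codon is GGA → Gly.
Val ≠ Gly, so this is a missense mutation.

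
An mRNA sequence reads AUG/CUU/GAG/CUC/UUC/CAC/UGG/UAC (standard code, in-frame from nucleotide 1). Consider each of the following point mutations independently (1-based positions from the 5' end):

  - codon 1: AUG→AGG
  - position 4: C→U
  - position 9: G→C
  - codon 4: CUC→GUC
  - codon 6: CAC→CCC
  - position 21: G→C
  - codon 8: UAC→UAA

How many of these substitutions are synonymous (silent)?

0

Codon 1: AUG (Met) → AGG (Arg) — missense.
Codon 2: CUU (Leu) → UUU (Phe) — missense.
Codon 3: GAG (Glu) → GAC (Asp) — missense.
Codon 4: CUC (Leu) → GUC (Val) — missense.
Codon 6: CAC (His) → CCC (Pro) — missense.
Codon 7: UGG (Trp) → UGC (Cys) — missense.
Codon 8: UAC (Tyr) → UAA (Stop) — nonsense.
Synonymous: 0 of 7.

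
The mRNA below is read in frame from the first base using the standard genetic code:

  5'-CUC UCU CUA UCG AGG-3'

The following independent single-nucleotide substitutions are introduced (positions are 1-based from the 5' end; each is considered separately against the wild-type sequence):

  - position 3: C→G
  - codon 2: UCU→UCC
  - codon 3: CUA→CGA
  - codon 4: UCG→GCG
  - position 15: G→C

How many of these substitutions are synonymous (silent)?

Codon 1: CUC (Leu) → CUG (Leu) — synonymous.
Codon 2: UCU (Ser) → UCC (Ser) — synonymous.
Codon 3: CUA (Leu) → CGA (Arg) — missense.
Codon 4: UCG (Ser) → GCG (Ala) — missense.
Codon 5: AGG (Arg) → AGC (Ser) — missense.
Synonymous: 2 of 5.

2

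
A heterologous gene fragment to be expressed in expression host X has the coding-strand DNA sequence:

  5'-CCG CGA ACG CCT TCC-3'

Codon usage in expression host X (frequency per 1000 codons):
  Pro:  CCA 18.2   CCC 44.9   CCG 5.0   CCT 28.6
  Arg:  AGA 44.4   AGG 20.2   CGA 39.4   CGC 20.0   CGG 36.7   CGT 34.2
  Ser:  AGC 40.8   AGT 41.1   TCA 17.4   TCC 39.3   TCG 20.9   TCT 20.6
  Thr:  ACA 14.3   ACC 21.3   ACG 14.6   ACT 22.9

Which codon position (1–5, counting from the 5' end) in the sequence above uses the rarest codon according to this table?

1

Codon 1 CCG (Pro): 5.0 per 1000.
Codon 2 CGA (Arg): 39.4 per 1000.
Codon 3 ACG (Thr): 14.6 per 1000.
Codon 4 CCT (Pro): 28.6 per 1000.
Codon 5 TCC (Ser): 39.3 per 1000.
Lowest frequency is 5.0 at codon 1.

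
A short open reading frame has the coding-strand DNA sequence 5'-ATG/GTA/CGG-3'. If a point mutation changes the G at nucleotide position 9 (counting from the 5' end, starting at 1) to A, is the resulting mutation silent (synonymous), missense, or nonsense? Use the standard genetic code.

silent

Position 9 falls in codon 3: CGG → Arg.
After the substitution the codon is CGA → Arg.
Both encode Arg, so the change is synonymous.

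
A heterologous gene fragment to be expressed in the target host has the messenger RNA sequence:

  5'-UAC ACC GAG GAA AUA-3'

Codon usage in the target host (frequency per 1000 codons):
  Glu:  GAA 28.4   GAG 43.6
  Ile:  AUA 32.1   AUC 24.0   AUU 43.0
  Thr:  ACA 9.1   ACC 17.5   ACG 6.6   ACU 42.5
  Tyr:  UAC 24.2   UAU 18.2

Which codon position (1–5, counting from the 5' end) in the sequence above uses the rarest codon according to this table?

Codon 1 UAC (Tyr): 24.2 per 1000.
Codon 2 ACC (Thr): 17.5 per 1000.
Codon 3 GAG (Glu): 43.6 per 1000.
Codon 4 GAA (Glu): 28.4 per 1000.
Codon 5 AUA (Ile): 32.1 per 1000.
Lowest frequency is 17.5 at codon 2.

2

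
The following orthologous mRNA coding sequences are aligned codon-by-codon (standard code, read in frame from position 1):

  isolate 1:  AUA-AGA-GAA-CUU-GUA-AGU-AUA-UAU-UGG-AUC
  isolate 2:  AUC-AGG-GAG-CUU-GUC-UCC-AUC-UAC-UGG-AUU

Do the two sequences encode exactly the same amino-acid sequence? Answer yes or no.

Codon 1: AUA Ile / AUC Ile — synonymous.
Codon 2: AGA Arg / AGG Arg — synonymous.
Codon 3: GAA Glu / GAG Glu — synonymous.
Codon 4: CUU Leu / CUU Leu — identical.
Codon 5: GUA Val / GUC Val — synonymous.
Codon 6: AGU Ser / UCC Ser — synonymous.
Codon 7: AUA Ile / AUC Ile — synonymous.
Codon 8: UAU Tyr / UAC Tyr — synonymous.
Codon 9: UGG Trp / UGG Trp — identical.
Codon 10: AUC Ile / AUU Ile — synonymous.
Nonsynonymous differences: 0 → same protein.

yes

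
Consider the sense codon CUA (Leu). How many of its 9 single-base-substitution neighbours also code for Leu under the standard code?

4

Position 1: UUA → 1 synonymous.
Position 2: none → 0 synonymous.
Position 3: CUU, CUC, CUG → 3 synonymous.
Total: 1 + 0 + 3 = 4.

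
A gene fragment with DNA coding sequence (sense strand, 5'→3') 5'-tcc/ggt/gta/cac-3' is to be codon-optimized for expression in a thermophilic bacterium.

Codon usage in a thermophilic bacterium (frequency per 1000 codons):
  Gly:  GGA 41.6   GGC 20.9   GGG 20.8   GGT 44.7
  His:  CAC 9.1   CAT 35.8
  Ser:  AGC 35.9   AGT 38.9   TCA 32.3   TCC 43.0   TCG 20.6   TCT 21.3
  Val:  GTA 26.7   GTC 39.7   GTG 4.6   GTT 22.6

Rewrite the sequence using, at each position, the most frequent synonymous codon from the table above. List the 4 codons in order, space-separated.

TCC GGT GTC CAT

Codon 1 (Ser): best is TCC at 43.0.
Codon 2 (Gly): best is GGT at 44.7.
Codon 3 (Val): best is GTC at 39.7.
Codon 4 (His): best is CAT at 35.8.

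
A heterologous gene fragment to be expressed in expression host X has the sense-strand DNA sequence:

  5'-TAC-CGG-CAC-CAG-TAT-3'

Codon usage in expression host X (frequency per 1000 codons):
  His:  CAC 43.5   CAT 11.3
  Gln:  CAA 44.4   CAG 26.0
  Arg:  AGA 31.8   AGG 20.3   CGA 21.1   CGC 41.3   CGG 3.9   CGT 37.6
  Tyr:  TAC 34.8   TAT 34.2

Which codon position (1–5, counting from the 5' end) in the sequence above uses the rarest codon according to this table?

Codon 1 TAC (Tyr): 34.8 per 1000.
Codon 2 CGG (Arg): 3.9 per 1000.
Codon 3 CAC (His): 43.5 per 1000.
Codon 4 CAG (Gln): 26.0 per 1000.
Codon 5 TAT (Tyr): 34.2 per 1000.
Lowest frequency is 3.9 at codon 2.

2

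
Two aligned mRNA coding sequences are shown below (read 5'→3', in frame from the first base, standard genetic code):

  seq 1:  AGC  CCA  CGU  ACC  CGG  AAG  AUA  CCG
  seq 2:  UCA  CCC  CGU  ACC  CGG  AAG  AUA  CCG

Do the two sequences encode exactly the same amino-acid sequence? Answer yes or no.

Codon 1: AGC Ser / UCA Ser — synonymous.
Codon 2: CCA Pro / CCC Pro — synonymous.
Codon 3: CGU Arg / CGU Arg — identical.
Codon 4: ACC Thr / ACC Thr — identical.
Codon 5: CGG Arg / CGG Arg — identical.
Codon 6: AAG Lys / AAG Lys — identical.
Codon 7: AUA Ile / AUA Ile — identical.
Codon 8: CCG Pro / CCG Pro — identical.
Nonsynonymous differences: 0 → same protein.

yes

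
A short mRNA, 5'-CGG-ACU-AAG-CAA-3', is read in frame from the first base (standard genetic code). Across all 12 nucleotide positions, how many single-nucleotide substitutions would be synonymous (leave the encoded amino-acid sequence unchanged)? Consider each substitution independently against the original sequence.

9

Codon 1 (CGG, Arg): 4 synonymous substitutions.
Codon 2 (ACU, Thr): 3 synonymous substitutions.
Codon 3 (AAG, Lys): 1 synonymous substitution.
Codon 4 (CAA, Gln): 1 synonymous substitution.
Total: 4 + 3 + 1 + 1 = 9.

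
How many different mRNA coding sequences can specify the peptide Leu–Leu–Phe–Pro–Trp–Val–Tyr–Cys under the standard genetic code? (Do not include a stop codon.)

4608

Leu: 6 codons.
Leu: 6 codons.
Phe: 2 codons.
Pro: 4 codons.
Trp: 1 codon.
Val: 4 codons.
Tyr: 2 codons.
Cys: 2 codons.
6 × 6 × 2 × 4 × 1 × 4 × 2 × 2 = 4608.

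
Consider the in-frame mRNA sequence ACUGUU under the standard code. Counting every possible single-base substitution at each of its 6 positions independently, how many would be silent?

Codon 1 (ACU, Thr): 3 synonymous substitutions.
Codon 2 (GUU, Val): 3 synonymous substitutions.
Total: 3 + 3 = 6.

6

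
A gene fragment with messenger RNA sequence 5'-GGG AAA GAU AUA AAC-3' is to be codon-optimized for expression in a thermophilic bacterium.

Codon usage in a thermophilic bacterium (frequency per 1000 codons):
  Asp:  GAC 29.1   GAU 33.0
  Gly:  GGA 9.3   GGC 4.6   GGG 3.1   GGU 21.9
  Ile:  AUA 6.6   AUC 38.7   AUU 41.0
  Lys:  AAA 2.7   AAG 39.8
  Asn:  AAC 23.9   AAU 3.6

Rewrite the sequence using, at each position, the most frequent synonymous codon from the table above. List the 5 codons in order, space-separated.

Codon 1 (Gly): best is GGU at 21.9.
Codon 2 (Lys): best is AAG at 39.8.
Codon 3 (Asp): best is GAU at 33.0.
Codon 4 (Ile): best is AUU at 41.0.
Codon 5 (Asn): best is AAC at 23.9.

GGU AAG GAU AUU AAC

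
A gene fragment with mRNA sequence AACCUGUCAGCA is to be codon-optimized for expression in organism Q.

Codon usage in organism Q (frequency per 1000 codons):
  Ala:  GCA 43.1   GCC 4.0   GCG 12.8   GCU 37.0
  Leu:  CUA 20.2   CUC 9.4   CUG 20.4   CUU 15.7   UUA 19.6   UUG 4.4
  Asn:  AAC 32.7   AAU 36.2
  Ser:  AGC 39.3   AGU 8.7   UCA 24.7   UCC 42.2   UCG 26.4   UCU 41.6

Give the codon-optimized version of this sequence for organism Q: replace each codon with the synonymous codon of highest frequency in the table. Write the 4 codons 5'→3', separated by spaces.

Codon 1 (Asn): best is AAU at 36.2.
Codon 2 (Leu): best is CUG at 20.4.
Codon 3 (Ser): best is UCC at 42.2.
Codon 4 (Ala): best is GCA at 43.1.

AAU CUG UCC GCA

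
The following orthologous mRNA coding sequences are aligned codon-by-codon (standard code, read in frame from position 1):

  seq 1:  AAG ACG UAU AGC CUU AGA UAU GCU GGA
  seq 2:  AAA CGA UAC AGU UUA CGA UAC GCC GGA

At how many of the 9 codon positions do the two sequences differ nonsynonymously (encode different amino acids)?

Codon 1: AAG Lys / AAA Lys — synonymous.
Codon 2: ACG Thr / CGA Arg — nonsynonymous.
Codon 3: UAU Tyr / UAC Tyr — synonymous.
Codon 4: AGC Ser / AGU Ser — synonymous.
Codon 5: CUU Leu / UUA Leu — synonymous.
Codon 6: AGA Arg / CGA Arg — synonymous.
Codon 7: UAU Tyr / UAC Tyr — synonymous.
Codon 8: GCU Ala / GCC Ala — synonymous.
Codon 9: GGA Gly / GGA Gly — identical.
Nonsynonymous differences: 1.

1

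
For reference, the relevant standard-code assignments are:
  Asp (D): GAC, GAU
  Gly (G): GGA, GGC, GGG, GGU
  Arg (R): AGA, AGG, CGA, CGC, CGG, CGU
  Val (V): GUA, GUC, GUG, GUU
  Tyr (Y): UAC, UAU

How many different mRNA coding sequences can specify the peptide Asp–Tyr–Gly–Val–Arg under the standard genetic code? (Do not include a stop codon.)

Asp: 2 codons.
Tyr: 2 codons.
Gly: 4 codons.
Val: 4 codons.
Arg: 6 codons.
2 × 2 × 4 × 4 × 6 = 384.

384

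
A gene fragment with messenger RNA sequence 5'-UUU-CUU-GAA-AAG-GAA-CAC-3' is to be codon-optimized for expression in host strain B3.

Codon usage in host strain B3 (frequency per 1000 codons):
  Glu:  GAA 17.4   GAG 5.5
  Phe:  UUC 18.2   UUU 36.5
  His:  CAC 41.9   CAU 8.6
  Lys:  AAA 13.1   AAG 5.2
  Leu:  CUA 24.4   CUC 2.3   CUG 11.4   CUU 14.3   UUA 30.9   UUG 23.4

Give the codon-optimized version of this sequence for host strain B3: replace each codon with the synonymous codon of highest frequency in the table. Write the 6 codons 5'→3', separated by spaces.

Codon 1 (Phe): best is UUU at 36.5.
Codon 2 (Leu): best is UUA at 30.9.
Codon 3 (Glu): best is GAA at 17.4.
Codon 4 (Lys): best is AAA at 13.1.
Codon 5 (Glu): best is GAA at 17.4.
Codon 6 (His): best is CAC at 41.9.

UUU UUA GAA AAA GAA CAC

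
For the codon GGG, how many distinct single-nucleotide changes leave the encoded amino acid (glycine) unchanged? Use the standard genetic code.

3

Position 1: none → 0 synonymous.
Position 2: none → 0 synonymous.
Position 3: GGU, GGC, GGA → 3 synonymous.
Total: 0 + 0 + 3 = 3.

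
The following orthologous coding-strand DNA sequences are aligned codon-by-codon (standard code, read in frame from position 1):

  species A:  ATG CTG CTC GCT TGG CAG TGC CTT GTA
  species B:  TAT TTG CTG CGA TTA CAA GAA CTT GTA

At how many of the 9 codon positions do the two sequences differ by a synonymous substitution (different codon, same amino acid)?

Codon 1: ATG Met / TAT Tyr — nonsynonymous.
Codon 2: CTG Leu / TTG Leu — synonymous.
Codon 3: CTC Leu / CTG Leu — synonymous.
Codon 4: GCT Ala / CGA Arg — nonsynonymous.
Codon 5: TGG Trp / TTA Leu — nonsynonymous.
Codon 6: CAG Gln / CAA Gln — synonymous.
Codon 7: TGC Cys / GAA Glu — nonsynonymous.
Codon 8: CTT Leu / CTT Leu — identical.
Codon 9: GTA Val / GTA Val — identical.
Synonymous differences: 3.

3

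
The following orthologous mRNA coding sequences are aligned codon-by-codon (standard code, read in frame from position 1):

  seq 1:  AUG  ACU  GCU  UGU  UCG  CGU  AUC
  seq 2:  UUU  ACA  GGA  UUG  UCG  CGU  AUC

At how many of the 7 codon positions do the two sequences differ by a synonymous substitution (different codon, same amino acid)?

1

Codon 1: AUG Met / UUU Phe — nonsynonymous.
Codon 2: ACU Thr / ACA Thr — synonymous.
Codon 3: GCU Ala / GGA Gly — nonsynonymous.
Codon 4: UGU Cys / UUG Leu — nonsynonymous.
Codon 5: UCG Ser / UCG Ser — identical.
Codon 6: CGU Arg / CGU Arg — identical.
Codon 7: AUC Ile / AUC Ile — identical.
Synonymous differences: 1.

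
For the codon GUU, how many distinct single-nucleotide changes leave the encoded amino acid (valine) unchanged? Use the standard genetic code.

3

Position 1: none → 0 synonymous.
Position 2: none → 0 synonymous.
Position 3: GUC, GUA, GUG → 3 synonymous.
Total: 0 + 0 + 3 = 3.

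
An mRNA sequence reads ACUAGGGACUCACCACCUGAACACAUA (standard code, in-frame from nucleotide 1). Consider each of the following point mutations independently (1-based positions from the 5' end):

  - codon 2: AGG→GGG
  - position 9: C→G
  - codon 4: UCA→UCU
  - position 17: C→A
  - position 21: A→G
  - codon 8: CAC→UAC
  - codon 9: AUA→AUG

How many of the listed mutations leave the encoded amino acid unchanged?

2

Codon 2: AGG (Arg) → GGG (Gly) — missense.
Codon 3: GAC (Asp) → GAG (Glu) — missense.
Codon 4: UCA (Ser) → UCU (Ser) — synonymous.
Codon 6: CCU (Pro) → CAU (His) — missense.
Codon 7: GAA (Glu) → GAG (Glu) — synonymous.
Codon 8: CAC (His) → UAC (Tyr) — missense.
Codon 9: AUA (Ile) → AUG (Met) — missense.
Synonymous: 2 of 7.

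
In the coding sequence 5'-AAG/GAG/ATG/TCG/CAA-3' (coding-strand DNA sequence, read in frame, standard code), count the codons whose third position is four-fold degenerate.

Codon 1 AAG (Lys): third position 2-fold.
Codon 2 GAG (Glu): third position 2-fold.
Codon 3 ATG (Met): third position 1-fold.
Codon 4 TCG (Ser): third position 4-fold.
Codon 5 CAA (Gln): third position 2-fold.
Four-fold degenerate third positions: 1.

1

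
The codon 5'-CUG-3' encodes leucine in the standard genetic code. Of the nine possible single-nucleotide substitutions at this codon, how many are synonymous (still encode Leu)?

Position 1: UUG → 1 synonymous.
Position 2: none → 0 synonymous.
Position 3: CUU, CUC, CUA → 3 synonymous.
Total: 1 + 0 + 3 = 4.

4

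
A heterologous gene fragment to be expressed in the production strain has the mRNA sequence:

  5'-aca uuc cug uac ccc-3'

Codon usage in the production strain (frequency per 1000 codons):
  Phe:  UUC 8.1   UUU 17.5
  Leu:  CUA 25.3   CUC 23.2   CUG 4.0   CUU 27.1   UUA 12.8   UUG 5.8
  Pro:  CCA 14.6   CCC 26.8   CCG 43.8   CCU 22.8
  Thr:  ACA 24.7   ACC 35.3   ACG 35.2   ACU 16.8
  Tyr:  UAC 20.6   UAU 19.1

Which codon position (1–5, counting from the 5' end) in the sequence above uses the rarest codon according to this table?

3

Codon 1 ACA (Thr): 24.7 per 1000.
Codon 2 UUC (Phe): 8.1 per 1000.
Codon 3 CUG (Leu): 4.0 per 1000.
Codon 4 UAC (Tyr): 20.6 per 1000.
Codon 5 CCC (Pro): 26.8 per 1000.
Lowest frequency is 4.0 at codon 3.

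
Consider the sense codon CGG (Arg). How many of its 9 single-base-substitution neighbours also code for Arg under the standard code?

4

Position 1: AGG → 1 synonymous.
Position 2: none → 0 synonymous.
Position 3: CGU, CGC, CGA → 3 synonymous.
Total: 1 + 0 + 3 = 4.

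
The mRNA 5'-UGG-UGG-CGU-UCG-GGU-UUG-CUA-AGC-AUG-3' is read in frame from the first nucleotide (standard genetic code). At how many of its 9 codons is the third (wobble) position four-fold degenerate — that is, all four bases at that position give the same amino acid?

Codon 1 UGG (Trp): third position 1-fold.
Codon 2 UGG (Trp): third position 1-fold.
Codon 3 CGU (Arg): third position 4-fold.
Codon 4 UCG (Ser): third position 4-fold.
Codon 5 GGU (Gly): third position 4-fold.
Codon 6 UUG (Leu): third position 2-fold.
Codon 7 CUA (Leu): third position 4-fold.
Codon 8 AGC (Ser): third position 2-fold.
Codon 9 AUG (Met): third position 1-fold.
Four-fold degenerate third positions: 4.

4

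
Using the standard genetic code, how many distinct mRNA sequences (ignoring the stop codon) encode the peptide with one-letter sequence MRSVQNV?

2304

Met: 1 codon.
Arg: 6 codons.
Ser: 6 codons.
Val: 4 codons.
Gln: 2 codons.
Asn: 2 codons.
Val: 4 codons.
1 × 6 × 6 × 4 × 2 × 2 × 4 = 2304.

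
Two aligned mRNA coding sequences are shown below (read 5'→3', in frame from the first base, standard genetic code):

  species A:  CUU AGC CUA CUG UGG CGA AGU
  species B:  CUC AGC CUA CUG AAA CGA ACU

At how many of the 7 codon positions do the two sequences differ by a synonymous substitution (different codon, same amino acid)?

1

Codon 1: CUU Leu / CUC Leu — synonymous.
Codon 2: AGC Ser / AGC Ser — identical.
Codon 3: CUA Leu / CUA Leu — identical.
Codon 4: CUG Leu / CUG Leu — identical.
Codon 5: UGG Trp / AAA Lys — nonsynonymous.
Codon 6: CGA Arg / CGA Arg — identical.
Codon 7: AGU Ser / ACU Thr — nonsynonymous.
Synonymous differences: 1.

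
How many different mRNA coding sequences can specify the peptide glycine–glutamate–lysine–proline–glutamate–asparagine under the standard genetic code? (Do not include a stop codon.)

Gly: 4 codons.
Glu: 2 codons.
Lys: 2 codons.
Pro: 4 codons.
Glu: 2 codons.
Asn: 2 codons.
4 × 2 × 2 × 4 × 2 × 2 = 256.

256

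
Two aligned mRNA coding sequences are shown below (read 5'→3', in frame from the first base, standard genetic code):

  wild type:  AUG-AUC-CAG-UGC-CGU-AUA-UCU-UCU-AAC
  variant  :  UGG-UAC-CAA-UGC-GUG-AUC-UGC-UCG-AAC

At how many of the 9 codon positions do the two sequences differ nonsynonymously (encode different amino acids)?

4

Codon 1: AUG Met / UGG Trp — nonsynonymous.
Codon 2: AUC Ile / UAC Tyr — nonsynonymous.
Codon 3: CAG Gln / CAA Gln — synonymous.
Codon 4: UGC Cys / UGC Cys — identical.
Codon 5: CGU Arg / GUG Val — nonsynonymous.
Codon 6: AUA Ile / AUC Ile — synonymous.
Codon 7: UCU Ser / UGC Cys — nonsynonymous.
Codon 8: UCU Ser / UCG Ser — synonymous.
Codon 9: AAC Asn / AAC Asn — identical.
Nonsynonymous differences: 4.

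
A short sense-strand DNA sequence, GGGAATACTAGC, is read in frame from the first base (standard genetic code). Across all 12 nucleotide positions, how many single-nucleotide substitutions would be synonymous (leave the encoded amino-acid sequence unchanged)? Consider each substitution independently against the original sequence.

Codon 1 (GGG, Gly): 3 synonymous substitutions.
Codon 2 (AAT, Asn): 1 synonymous substitution.
Codon 3 (ACT, Thr): 3 synonymous substitutions.
Codon 4 (AGC, Ser): 1 synonymous substitution.
Total: 3 + 1 + 3 + 1 = 8.

8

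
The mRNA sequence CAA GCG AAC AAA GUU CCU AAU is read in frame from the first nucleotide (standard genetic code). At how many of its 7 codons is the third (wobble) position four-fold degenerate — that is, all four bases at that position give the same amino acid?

3

Codon 1 CAA (Gln): third position 2-fold.
Codon 2 GCG (Ala): third position 4-fold.
Codon 3 AAC (Asn): third position 2-fold.
Codon 4 AAA (Lys): third position 2-fold.
Codon 5 GUU (Val): third position 4-fold.
Codon 6 CCU (Pro): third position 4-fold.
Codon 7 AAU (Asn): third position 2-fold.
Four-fold degenerate third positions: 3.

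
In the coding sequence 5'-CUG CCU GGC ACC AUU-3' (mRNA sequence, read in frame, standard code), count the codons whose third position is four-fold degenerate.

Codon 1 CUG (Leu): third position 4-fold.
Codon 2 CCU (Pro): third position 4-fold.
Codon 3 GGC (Gly): third position 4-fold.
Codon 4 ACC (Thr): third position 4-fold.
Codon 5 AUU (Ile): third position 3-fold.
Four-fold degenerate third positions: 4.

4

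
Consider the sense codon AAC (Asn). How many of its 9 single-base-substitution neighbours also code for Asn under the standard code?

Position 1: none → 0 synonymous.
Position 2: none → 0 synonymous.
Position 3: AAU → 1 synonymous.
Total: 0 + 0 + 1 = 1.

1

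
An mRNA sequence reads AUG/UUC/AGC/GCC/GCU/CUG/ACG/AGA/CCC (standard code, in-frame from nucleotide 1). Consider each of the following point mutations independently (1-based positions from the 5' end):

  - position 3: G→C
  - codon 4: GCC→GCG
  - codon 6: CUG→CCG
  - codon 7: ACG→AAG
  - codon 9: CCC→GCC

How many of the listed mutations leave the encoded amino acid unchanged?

Codon 1: AUG (Met) → AUC (Ile) — missense.
Codon 4: GCC (Ala) → GCG (Ala) — synonymous.
Codon 6: CUG (Leu) → CCG (Pro) — missense.
Codon 7: ACG (Thr) → AAG (Lys) — missense.
Codon 9: CCC (Pro) → GCC (Ala) — missense.
Synonymous: 1 of 5.

1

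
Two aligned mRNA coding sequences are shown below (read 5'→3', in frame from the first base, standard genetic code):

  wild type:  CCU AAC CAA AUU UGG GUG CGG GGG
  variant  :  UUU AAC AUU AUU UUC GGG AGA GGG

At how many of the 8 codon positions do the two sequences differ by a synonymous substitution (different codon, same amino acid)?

1

Codon 1: CCU Pro / UUU Phe — nonsynonymous.
Codon 2: AAC Asn / AAC Asn — identical.
Codon 3: CAA Gln / AUU Ile — nonsynonymous.
Codon 4: AUU Ile / AUU Ile — identical.
Codon 5: UGG Trp / UUC Phe — nonsynonymous.
Codon 6: GUG Val / GGG Gly — nonsynonymous.
Codon 7: CGG Arg / AGA Arg — synonymous.
Codon 8: GGG Gly / GGG Gly — identical.
Synonymous differences: 1.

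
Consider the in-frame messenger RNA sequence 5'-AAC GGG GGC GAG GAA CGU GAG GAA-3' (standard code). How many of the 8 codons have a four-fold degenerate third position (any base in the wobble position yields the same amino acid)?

Codon 1 AAC (Asn): third position 2-fold.
Codon 2 GGG (Gly): third position 4-fold.
Codon 3 GGC (Gly): third position 4-fold.
Codon 4 GAG (Glu): third position 2-fold.
Codon 5 GAA (Glu): third position 2-fold.
Codon 6 CGU (Arg): third position 4-fold.
Codon 7 GAG (Glu): third position 2-fold.
Codon 8 GAA (Glu): third position 2-fold.
Four-fold degenerate third positions: 3.

3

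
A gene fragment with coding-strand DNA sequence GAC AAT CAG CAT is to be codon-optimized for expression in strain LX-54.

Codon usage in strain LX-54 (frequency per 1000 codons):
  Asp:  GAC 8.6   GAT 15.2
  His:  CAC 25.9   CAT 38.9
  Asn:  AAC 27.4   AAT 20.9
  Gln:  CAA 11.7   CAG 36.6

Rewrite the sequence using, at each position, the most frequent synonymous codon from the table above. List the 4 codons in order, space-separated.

GAT AAC CAG CAT

Codon 1 (Asp): best is GAT at 15.2.
Codon 2 (Asn): best is AAC at 27.4.
Codon 3 (Gln): best is CAG at 36.6.
Codon 4 (His): best is CAT at 38.9.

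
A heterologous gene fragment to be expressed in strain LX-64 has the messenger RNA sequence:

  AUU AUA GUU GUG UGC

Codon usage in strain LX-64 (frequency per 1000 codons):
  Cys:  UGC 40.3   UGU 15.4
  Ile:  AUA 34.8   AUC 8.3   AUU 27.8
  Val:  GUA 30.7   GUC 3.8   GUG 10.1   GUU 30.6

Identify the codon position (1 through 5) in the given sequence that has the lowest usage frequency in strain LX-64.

Codon 1 AUU (Ile): 27.8 per 1000.
Codon 2 AUA (Ile): 34.8 per 1000.
Codon 3 GUU (Val): 30.6 per 1000.
Codon 4 GUG (Val): 10.1 per 1000.
Codon 5 UGC (Cys): 40.3 per 1000.
Lowest frequency is 10.1 at codon 4.

4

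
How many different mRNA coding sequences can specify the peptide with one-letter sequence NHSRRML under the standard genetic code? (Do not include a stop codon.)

5184

Asn: 2 codons.
His: 2 codons.
Ser: 6 codons.
Arg: 6 codons.
Arg: 6 codons.
Met: 1 codon.
Leu: 6 codons.
2 × 2 × 6 × 6 × 6 × 1 × 6 = 5184.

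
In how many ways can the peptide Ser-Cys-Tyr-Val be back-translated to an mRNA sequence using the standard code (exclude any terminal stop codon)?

96

Ser: 6 codons.
Cys: 2 codons.
Tyr: 2 codons.
Val: 4 codons.
6 × 2 × 2 × 4 = 96.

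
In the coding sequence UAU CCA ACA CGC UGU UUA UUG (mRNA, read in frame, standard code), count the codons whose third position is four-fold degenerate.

3

Codon 1 UAU (Tyr): third position 2-fold.
Codon 2 CCA (Pro): third position 4-fold.
Codon 3 ACA (Thr): third position 4-fold.
Codon 4 CGC (Arg): third position 4-fold.
Codon 5 UGU (Cys): third position 2-fold.
Codon 6 UUA (Leu): third position 2-fold.
Codon 7 UUG (Leu): third position 2-fold.
Four-fold degenerate third positions: 3.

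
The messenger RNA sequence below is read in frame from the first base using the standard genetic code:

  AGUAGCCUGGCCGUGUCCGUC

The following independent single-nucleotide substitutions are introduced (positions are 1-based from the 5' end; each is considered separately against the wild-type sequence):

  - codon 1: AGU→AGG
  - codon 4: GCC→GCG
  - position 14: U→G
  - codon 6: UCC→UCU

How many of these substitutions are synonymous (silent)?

Codon 1: AGU (Ser) → AGG (Arg) — missense.
Codon 4: GCC (Ala) → GCG (Ala) — synonymous.
Codon 5: GUG (Val) → GGG (Gly) — missense.
Codon 6: UCC (Ser) → UCU (Ser) — synonymous.
Synonymous: 2 of 4.

2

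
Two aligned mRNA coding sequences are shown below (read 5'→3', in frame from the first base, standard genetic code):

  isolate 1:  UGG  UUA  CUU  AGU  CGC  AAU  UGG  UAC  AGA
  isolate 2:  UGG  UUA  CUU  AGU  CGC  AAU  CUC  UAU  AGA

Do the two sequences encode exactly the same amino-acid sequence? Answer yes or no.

no

Codon 1: UGG Trp / UGG Trp — identical.
Codon 2: UUA Leu / UUA Leu — identical.
Codon 3: CUU Leu / CUU Leu — identical.
Codon 4: AGU Ser / AGU Ser — identical.
Codon 5: CGC Arg / CGC Arg — identical.
Codon 6: AAU Asn / AAU Asn — identical.
Codon 7: UGG Trp / CUC Leu — nonsynonymous.
Codon 8: UAC Tyr / UAU Tyr — synonymous.
Codon 9: AGA Arg / AGA Arg — identical.
Nonsynonymous differences: 1 → different protein.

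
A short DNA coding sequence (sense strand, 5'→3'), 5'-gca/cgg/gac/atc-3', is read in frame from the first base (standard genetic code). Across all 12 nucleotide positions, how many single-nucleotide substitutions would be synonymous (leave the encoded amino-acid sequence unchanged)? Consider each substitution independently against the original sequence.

Codon 1 (GCA, Ala): 3 synonymous substitutions.
Codon 2 (CGG, Arg): 4 synonymous substitutions.
Codon 3 (GAC, Asp): 1 synonymous substitution.
Codon 4 (ATC, Ile): 2 synonymous substitutions.
Total: 3 + 4 + 1 + 2 = 10.

10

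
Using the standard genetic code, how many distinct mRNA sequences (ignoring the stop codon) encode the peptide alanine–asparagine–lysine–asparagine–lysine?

64

Ala: 4 codons.
Asn: 2 codons.
Lys: 2 codons.
Asn: 2 codons.
Lys: 2 codons.
4 × 2 × 2 × 2 × 2 = 64.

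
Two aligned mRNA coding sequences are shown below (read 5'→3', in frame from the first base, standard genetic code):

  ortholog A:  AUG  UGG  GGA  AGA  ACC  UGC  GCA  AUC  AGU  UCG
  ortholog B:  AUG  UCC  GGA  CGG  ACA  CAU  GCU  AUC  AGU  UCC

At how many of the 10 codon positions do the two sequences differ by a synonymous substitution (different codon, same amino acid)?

Codon 1: AUG Met / AUG Met — identical.
Codon 2: UGG Trp / UCC Ser — nonsynonymous.
Codon 3: GGA Gly / GGA Gly — identical.
Codon 4: AGA Arg / CGG Arg — synonymous.
Codon 5: ACC Thr / ACA Thr — synonymous.
Codon 6: UGC Cys / CAU His — nonsynonymous.
Codon 7: GCA Ala / GCU Ala — synonymous.
Codon 8: AUC Ile / AUC Ile — identical.
Codon 9: AGU Ser / AGU Ser — identical.
Codon 10: UCG Ser / UCC Ser — synonymous.
Synonymous differences: 4.

4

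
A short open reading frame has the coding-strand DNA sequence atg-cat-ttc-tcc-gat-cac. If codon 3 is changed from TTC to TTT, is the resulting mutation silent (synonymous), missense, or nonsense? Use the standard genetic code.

Position 9 falls in codon 3: TTC → Phe.
After the substitution the codon is TTT → Phe.
Both encode Phe, so the change is synonymous.

silent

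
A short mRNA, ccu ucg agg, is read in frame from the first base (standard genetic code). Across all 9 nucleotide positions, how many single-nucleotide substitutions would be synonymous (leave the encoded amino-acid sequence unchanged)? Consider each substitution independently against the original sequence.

8

Codon 1 (CCU, Pro): 3 synonymous substitutions.
Codon 2 (UCG, Ser): 3 synonymous substitutions.
Codon 3 (AGG, Arg): 2 synonymous substitutions.
Total: 3 + 3 + 2 = 8.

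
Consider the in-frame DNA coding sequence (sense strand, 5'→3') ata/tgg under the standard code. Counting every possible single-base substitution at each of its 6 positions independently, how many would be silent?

Codon 1 (ATA, Ile): 2 synonymous substitutions.
Codon 2 (TGG, Trp): 0 synonymous substitutions.
Total: 2 + 0 = 2.

2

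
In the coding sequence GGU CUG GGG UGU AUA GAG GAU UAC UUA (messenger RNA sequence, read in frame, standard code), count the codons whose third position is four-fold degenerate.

3

Codon 1 GGU (Gly): third position 4-fold.
Codon 2 CUG (Leu): third position 4-fold.
Codon 3 GGG (Gly): third position 4-fold.
Codon 4 UGU (Cys): third position 2-fold.
Codon 5 AUA (Ile): third position 3-fold.
Codon 6 GAG (Glu): third position 2-fold.
Codon 7 GAU (Asp): third position 2-fold.
Codon 8 UAC (Tyr): third position 2-fold.
Codon 9 UUA (Leu): third position 2-fold.
Four-fold degenerate third positions: 3.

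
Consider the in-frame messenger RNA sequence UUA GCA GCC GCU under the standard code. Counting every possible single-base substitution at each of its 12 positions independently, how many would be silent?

Codon 1 (UUA, Leu): 2 synonymous substitutions.
Codon 2 (GCA, Ala): 3 synonymous substitutions.
Codon 3 (GCC, Ala): 3 synonymous substitutions.
Codon 4 (GCU, Ala): 3 synonymous substitutions.
Total: 2 + 3 + 3 + 3 = 11.

11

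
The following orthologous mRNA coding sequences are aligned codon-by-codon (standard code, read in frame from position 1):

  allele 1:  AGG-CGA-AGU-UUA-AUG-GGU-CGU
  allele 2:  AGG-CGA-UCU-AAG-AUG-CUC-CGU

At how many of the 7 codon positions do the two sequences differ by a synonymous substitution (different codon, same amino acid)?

Codon 1: AGG Arg / AGG Arg — identical.
Codon 2: CGA Arg / CGA Arg — identical.
Codon 3: AGU Ser / UCU Ser — synonymous.
Codon 4: UUA Leu / AAG Lys — nonsynonymous.
Codon 5: AUG Met / AUG Met — identical.
Codon 6: GGU Gly / CUC Leu — nonsynonymous.
Codon 7: CGU Arg / CGU Arg — identical.
Synonymous differences: 1.

1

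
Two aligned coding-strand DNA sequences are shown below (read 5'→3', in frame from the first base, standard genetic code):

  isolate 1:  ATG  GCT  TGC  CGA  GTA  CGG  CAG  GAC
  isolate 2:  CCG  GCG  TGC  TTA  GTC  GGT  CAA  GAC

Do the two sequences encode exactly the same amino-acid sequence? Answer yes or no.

no

Codon 1: ATG Met / CCG Pro — nonsynonymous.
Codon 2: GCT Ala / GCG Ala — synonymous.
Codon 3: TGC Cys / TGC Cys — identical.
Codon 4: CGA Arg / TTA Leu — nonsynonymous.
Codon 5: GTA Val / GTC Val — synonymous.
Codon 6: CGG Arg / GGT Gly — nonsynonymous.
Codon 7: CAG Gln / CAA Gln — synonymous.
Codon 8: GAC Asp / GAC Asp — identical.
Nonsynonymous differences: 3 → different protein.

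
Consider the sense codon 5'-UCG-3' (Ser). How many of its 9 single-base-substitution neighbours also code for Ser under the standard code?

3

Position 1: none → 0 synonymous.
Position 2: none → 0 synonymous.
Position 3: UCU, UCC, UCA → 3 synonymous.
Total: 0 + 0 + 3 = 3.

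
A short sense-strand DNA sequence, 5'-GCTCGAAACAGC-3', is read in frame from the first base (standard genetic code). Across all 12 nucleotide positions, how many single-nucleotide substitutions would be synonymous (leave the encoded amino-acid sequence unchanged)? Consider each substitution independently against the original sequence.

9

Codon 1 (GCT, Ala): 3 synonymous substitutions.
Codon 2 (CGA, Arg): 4 synonymous substitutions.
Codon 3 (AAC, Asn): 1 synonymous substitution.
Codon 4 (AGC, Ser): 1 synonymous substitution.
Total: 3 + 4 + 1 + 1 = 9.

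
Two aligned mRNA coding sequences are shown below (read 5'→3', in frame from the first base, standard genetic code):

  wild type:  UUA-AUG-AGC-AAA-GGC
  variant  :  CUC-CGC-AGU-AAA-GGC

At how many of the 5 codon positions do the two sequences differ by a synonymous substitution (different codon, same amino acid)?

2

Codon 1: UUA Leu / CUC Leu — synonymous.
Codon 2: AUG Met / CGC Arg — nonsynonymous.
Codon 3: AGC Ser / AGU Ser — synonymous.
Codon 4: AAA Lys / AAA Lys — identical.
Codon 5: GGC Gly / GGC Gly — identical.
Synonymous differences: 2.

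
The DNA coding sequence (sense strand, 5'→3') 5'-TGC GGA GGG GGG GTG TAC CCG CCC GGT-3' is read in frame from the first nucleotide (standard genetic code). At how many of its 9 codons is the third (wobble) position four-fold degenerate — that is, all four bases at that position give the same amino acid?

7

Codon 1 TGC (Cys): third position 2-fold.
Codon 2 GGA (Gly): third position 4-fold.
Codon 3 GGG (Gly): third position 4-fold.
Codon 4 GGG (Gly): third position 4-fold.
Codon 5 GTG (Val): third position 4-fold.
Codon 6 TAC (Tyr): third position 2-fold.
Codon 7 CCG (Pro): third position 4-fold.
Codon 8 CCC (Pro): third position 4-fold.
Codon 9 GGT (Gly): third position 4-fold.
Four-fold degenerate third positions: 7.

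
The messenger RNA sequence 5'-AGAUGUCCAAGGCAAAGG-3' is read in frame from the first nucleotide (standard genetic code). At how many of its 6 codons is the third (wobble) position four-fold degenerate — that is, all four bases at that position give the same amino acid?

1

Codon 1 AGA (Arg): third position 2-fold.
Codon 2 UGU (Cys): third position 2-fold.
Codon 3 CCA (Pro): third position 4-fold.
Codon 4 AGG (Arg): third position 2-fold.
Codon 5 CAA (Gln): third position 2-fold.
Codon 6 AGG (Arg): third position 2-fold.
Four-fold degenerate third positions: 1.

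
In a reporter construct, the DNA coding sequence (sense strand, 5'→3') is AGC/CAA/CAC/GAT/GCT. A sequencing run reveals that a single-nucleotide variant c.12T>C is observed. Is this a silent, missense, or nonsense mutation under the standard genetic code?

silent

Position 12 falls in codon 4: GAT → Asp.
After the substitution the codon is GAC → Asp.
Both encode Asp, so the change is synonymous.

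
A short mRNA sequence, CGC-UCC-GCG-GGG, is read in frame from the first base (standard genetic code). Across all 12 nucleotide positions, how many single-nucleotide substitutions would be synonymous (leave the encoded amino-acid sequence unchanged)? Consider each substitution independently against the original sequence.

12

Codon 1 (CGC, Arg): 3 synonymous substitutions.
Codon 2 (UCC, Ser): 3 synonymous substitutions.
Codon 3 (GCG, Ala): 3 synonymous substitutions.
Codon 4 (GGG, Gly): 3 synonymous substitutions.
Total: 3 + 3 + 3 + 3 = 12.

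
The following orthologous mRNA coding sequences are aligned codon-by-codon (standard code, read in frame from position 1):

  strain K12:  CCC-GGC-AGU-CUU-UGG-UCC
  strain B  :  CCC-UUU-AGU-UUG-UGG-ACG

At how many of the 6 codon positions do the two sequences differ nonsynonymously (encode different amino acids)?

2

Codon 1: CCC Pro / CCC Pro — identical.
Codon 2: GGC Gly / UUU Phe — nonsynonymous.
Codon 3: AGU Ser / AGU Ser — identical.
Codon 4: CUU Leu / UUG Leu — synonymous.
Codon 5: UGG Trp / UGG Trp — identical.
Codon 6: UCC Ser / ACG Thr — nonsynonymous.
Nonsynonymous differences: 2.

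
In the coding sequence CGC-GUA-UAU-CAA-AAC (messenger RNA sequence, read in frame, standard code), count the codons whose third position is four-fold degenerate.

2

Codon 1 CGC (Arg): third position 4-fold.
Codon 2 GUA (Val): third position 4-fold.
Codon 3 UAU (Tyr): third position 2-fold.
Codon 4 CAA (Gln): third position 2-fold.
Codon 5 AAC (Asn): third position 2-fold.
Four-fold degenerate third positions: 2.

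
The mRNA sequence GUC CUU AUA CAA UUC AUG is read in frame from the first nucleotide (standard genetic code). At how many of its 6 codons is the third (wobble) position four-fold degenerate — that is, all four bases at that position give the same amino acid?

2

Codon 1 GUC (Val): third position 4-fold.
Codon 2 CUU (Leu): third position 4-fold.
Codon 3 AUA (Ile): third position 3-fold.
Codon 4 CAA (Gln): third position 2-fold.
Codon 5 UUC (Phe): third position 2-fold.
Codon 6 AUG (Met): third position 1-fold.
Four-fold degenerate third positions: 2.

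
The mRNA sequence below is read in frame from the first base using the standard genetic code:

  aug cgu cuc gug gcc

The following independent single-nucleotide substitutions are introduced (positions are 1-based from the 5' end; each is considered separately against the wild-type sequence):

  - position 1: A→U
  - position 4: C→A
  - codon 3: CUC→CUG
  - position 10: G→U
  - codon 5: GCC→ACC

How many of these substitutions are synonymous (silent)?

Codon 1: AUG (Met) → UUG (Leu) — missense.
Codon 2: CGU (Arg) → AGU (Ser) — missense.
Codon 3: CUC (Leu) → CUG (Leu) — synonymous.
Codon 4: GUG (Val) → UUG (Leu) — missense.
Codon 5: GCC (Ala) → ACC (Thr) — missense.
Synonymous: 1 of 5.

1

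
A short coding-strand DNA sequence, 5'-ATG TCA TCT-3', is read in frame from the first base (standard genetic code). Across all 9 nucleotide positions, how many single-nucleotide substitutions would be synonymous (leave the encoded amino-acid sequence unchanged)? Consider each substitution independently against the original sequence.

Codon 1 (ATG, Met): 0 synonymous substitutions.
Codon 2 (TCA, Ser): 3 synonymous substitutions.
Codon 3 (TCT, Ser): 3 synonymous substitutions.
Total: 0 + 3 + 3 = 6.

6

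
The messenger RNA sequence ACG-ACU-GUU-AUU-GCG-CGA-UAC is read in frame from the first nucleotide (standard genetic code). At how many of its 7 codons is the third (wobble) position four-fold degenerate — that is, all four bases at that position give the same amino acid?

Codon 1 ACG (Thr): third position 4-fold.
Codon 2 ACU (Thr): third position 4-fold.
Codon 3 GUU (Val): third position 4-fold.
Codon 4 AUU (Ile): third position 3-fold.
Codon 5 GCG (Ala): third position 4-fold.
Codon 6 CGA (Arg): third position 4-fold.
Codon 7 UAC (Tyr): third position 2-fold.
Four-fold degenerate third positions: 5.

5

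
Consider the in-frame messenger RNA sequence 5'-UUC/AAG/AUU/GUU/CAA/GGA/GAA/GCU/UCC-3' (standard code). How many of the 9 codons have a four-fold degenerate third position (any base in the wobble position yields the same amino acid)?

Codon 1 UUC (Phe): third position 2-fold.
Codon 2 AAG (Lys): third position 2-fold.
Codon 3 AUU (Ile): third position 3-fold.
Codon 4 GUU (Val): third position 4-fold.
Codon 5 CAA (Gln): third position 2-fold.
Codon 6 GGA (Gly): third position 4-fold.
Codon 7 GAA (Glu): third position 2-fold.
Codon 8 GCU (Ala): third position 4-fold.
Codon 9 UCC (Ser): third position 4-fold.
Four-fold degenerate third positions: 4.

4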